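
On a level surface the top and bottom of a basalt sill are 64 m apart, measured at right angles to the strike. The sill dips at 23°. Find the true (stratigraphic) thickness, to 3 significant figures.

True thickness t = w · sin(dip) = 64 × sin 23°
t = 64 × 0.3907 = 25.007 m

25.0 m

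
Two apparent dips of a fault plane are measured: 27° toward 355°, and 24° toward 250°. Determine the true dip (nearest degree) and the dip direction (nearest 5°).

true dip 38°, dip direction 305°

Each apparent-dip line lies in the plane. As unit vectors (x east, y north, z up), v₁ plunges 27°→355° and v₂ plunges 24°→250°.
Cross product v₁ × v₂ gives the pole to the plane: n ∝ (-0.503, 0.358, 0.786).
Dip δ = arctan(|n_h|/n_z) = arctan(0.617/0.786) = 38.1°.
The horizontal component of n points toward azimuth atan2(n_x, n_y) = 305°, the dip direction.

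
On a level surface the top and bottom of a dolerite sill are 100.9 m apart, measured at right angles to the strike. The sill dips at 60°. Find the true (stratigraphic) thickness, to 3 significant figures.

87.4 m

True thickness t = w · sin(dip) = 100.9 × sin 60°
t = 100.9 × 0.8660 = 87.382 m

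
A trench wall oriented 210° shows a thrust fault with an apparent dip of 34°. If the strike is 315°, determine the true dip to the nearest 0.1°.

34.9°

β = acute angle between strike 315° and section 210° = 75°.
tan δ = tan α / sin β = tan 34° / sin 75° = 0.6745 / 0.9659 = 0.6983
δ = arctan(0.6983) = 34.93°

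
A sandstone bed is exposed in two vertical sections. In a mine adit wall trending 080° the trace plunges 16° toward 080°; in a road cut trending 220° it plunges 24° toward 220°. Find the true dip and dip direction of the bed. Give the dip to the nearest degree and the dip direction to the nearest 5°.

true dip 47°, dip direction 155°

The two traces are lines in the plane: v₁ = (sin 80°·cos 16°, cos 80°·cos 16°, −sin 16°), v₂ = (sin 220°·cos 24°, cos 220°·cos 24°, −sin 24°).
Cross product v₁ × v₂ gives the pole to the plane: n ∝ (0.261, -0.547, 0.564).
tan δ = √(n_x²+n_y²)/n_z = 0.606/0.564, so δ = 47.0°.
Dip direction = azimuth of (n_x, n_y) = atan2(0.261, -0.547) = 155°.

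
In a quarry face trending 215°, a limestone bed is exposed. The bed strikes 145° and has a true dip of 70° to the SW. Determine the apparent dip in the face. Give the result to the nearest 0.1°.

68.8°

The section lies 70° from the strike.
tan α = tan 70° × sin 70° = 2.7475 × 0.9397 = 2.5818
apparent dip = arctan 2.5818 = 68.83°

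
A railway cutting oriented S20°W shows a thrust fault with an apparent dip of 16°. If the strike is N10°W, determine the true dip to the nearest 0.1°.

29.8°

The section is 30° from the strike.
tan(true dip) = tan 16° / sin 30° = 0.5735
δ = arctan(0.5735) = 29.83°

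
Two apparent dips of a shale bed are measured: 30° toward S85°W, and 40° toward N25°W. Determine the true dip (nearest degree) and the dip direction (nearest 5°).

Each apparent-dip line lies in the plane. As unit vectors (x east, y north, z up), v₁ plunges 30°→S85°W and v₂ plunges 40°→N25°W.
The plane normal is n = v₁ × v₂ ∝ (-0.396, 0.393, 0.623).
True dip = arccos(n_z / |n|) = arccos(0.7454) = 41.8°.
The horizontal component of n points toward azimuth atan2(n_x, n_y) = 315°, the dip direction.

true dip 42°, dip direction 315°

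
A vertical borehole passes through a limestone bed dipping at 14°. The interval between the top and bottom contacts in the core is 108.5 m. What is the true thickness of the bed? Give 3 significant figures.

105 m

True thickness t = h · cos(dip) = 108.5 × cos 14°
t = 108.5 × 0.9703 = 105.277 m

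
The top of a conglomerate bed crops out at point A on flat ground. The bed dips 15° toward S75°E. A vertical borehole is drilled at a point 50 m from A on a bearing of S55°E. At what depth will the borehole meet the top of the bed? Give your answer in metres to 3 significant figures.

The hole lies 20° from the dip direction, so the down-dip offset is 50 × cos 20° = 46.98 m.
Depth = down-dip offset × tan(dip) = 46.98 × tan 15° = 46.98 × 0.2679
Depth = 12.59 m

12.6 m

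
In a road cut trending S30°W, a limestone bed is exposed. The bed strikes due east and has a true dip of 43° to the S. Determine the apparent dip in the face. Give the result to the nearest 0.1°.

Angle between strike (due east) and section (S30°W): β = 60°.
tan(apparent dip) = tan 43° · sin 60° = 0.8076
apparent dip = arctan 0.8076 = 38.92°

38.9°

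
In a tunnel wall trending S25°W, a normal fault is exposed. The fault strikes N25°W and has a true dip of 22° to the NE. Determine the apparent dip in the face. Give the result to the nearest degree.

17°

Angle between strike (N25°W) and section (S25°W): β = 50°.
tan α = tan 22° × sin 50° = 0.4040 × 0.7660 = 0.3095
apparent dip = arctan 0.3095 = 17.20°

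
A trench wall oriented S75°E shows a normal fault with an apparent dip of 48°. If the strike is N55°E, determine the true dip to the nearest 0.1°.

β = acute angle between strike N55°E and section S75°E = 50°.
tan(true dip) = tan 48° / sin 50° = 1.4498
true dip = arctan 1.4498 = 55.40°

55.4°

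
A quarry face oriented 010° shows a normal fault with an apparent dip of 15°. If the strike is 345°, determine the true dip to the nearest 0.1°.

32.4°

β = acute angle between strike 345° and section 010° = 25°.
tan(true dip) = tan 15° / sin 25° = 0.6340
true dip = arctan 0.6340 = 32.38°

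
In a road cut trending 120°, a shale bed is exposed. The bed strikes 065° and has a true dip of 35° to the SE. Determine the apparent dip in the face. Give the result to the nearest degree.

The strike is 065° and the section trends 120°; the acute angle between them is β = 55°.
tan α = tan 35° × sin 55° = 0.7002 × 0.8192 = 0.5736
α = arctan(0.5736) = 29.84°

30°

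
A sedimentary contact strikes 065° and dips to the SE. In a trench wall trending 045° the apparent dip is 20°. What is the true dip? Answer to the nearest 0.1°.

β = acute angle between strike 065° and section 045° = 20°.
tan δ = tan α / sin β = tan 20° / sin 20° = 0.3640 / 0.3420 = 1.0642
δ = arctan(1.0642) = 46.78°

46.8°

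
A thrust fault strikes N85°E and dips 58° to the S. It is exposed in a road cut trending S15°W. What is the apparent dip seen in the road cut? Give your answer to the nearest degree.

56°

The strike is N85°E and the section trends S15°W; the acute angle between them is β = 70°.
tan α = tan 58° × sin 70° = 1.6003 × 0.9397 = 1.5038
α = arctan(1.5038) = 56.38°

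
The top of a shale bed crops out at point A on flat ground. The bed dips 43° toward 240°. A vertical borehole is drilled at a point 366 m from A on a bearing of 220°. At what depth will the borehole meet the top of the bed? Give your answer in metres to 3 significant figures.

321 m

The hole lies 20° from the dip direction, so the down-dip offset is 366 × cos 20° = 343.93 m.
Depth = down-dip offset × tan(dip) = 343.93 × tan 43° = 343.93 × 0.9325
Depth = 320.72 m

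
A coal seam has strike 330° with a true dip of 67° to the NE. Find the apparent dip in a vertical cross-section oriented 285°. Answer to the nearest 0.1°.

59.0°

Angle between strike (330°) and section (285°): β = 45°.
tan(apparent dip) = tan 67° · sin 45° = 1.6658
α = arctan(1.6658) = 59.02°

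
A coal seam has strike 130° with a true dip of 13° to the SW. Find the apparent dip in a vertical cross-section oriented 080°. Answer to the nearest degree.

The strike is 130° and the section trends 080°; the acute angle between them is β = 50°.
tan α = tan 13° × sin 50° = 0.2309 × 0.7660 = 0.1769
α = arctan(0.1769) = 10.03°

10°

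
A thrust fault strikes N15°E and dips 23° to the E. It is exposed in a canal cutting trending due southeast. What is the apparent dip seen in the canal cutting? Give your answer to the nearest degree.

The section lies 60° from the strike.
tan α = tan 23° × sin 60° = 0.4245 × 0.8660 = 0.3676
α = arctan(0.3676) = 20.18°

20°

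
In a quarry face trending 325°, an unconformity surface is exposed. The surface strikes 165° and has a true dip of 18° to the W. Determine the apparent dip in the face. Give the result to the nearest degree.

Angle between strike (165°) and section (325°): β = 20°.
tan α = tan 18° × sin 20° = 0.3249 × 0.3420 = 0.1111
α = arctan(0.1111) = 6.34°

6°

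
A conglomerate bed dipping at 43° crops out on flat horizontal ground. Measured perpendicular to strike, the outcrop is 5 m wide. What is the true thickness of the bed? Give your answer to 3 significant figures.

3.41 m

True thickness t = w · sin(dip) = 5 × sin 43°
t = 5 × 0.6820 = 3.410 m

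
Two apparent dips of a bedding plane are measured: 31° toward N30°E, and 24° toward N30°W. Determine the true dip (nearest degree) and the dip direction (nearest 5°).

Represent each trace as a vector plunging at its apparent dip toward its trend (east-north-up frame): v₁ = (0.429, 0.742, -0.515), v₂ = (-0.457, 0.791, -0.407).
n = v₁ × v₂ = (0.106, 0.410, 0.678) (taken with n_z > 0).
tan δ = √(n_x²+n_y²)/n_z = 0.423/0.678, so δ = 32.0°.
The horizontal component of n points toward azimuth atan2(n_x, n_y) = 14°, the dip direction.

true dip 32°, dip direction 015°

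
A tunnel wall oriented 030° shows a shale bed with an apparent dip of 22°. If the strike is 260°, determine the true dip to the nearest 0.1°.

27.8°

β = acute angle between strike 260° and section 030° = 50°.
tan(true dip) = tan 22° / sin 50° = 0.5274
true dip = arctan 0.5274 = 27.81°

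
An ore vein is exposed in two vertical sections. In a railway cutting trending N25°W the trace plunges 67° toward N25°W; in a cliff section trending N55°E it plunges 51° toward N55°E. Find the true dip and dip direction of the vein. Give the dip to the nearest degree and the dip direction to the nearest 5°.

The two traces are lines in the plane: v₁ = (sin 335°·cos 67°, cos 335°·cos 67°, −sin 67°), v₂ = (sin 55°·cos 51°, cos 55°·cos 51°, −sin 51°).
Cross product v₁ × v₂ gives the pole to the plane: n ∝ (-0.057, 0.603, 0.242).
tan δ = √(n_x²+n_y²)/n_z = 0.606/0.242, so δ = 68.2°.
Dip direction = atan2(-0.057, 0.603) = 355° (azimuth of n's horizontal projection).

true dip 68°, dip direction 355°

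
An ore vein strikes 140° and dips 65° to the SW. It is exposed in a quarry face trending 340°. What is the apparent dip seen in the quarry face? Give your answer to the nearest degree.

36°

The section lies 20° from the strike.
tan α = tan 65° × sin 20° = 2.1445 × 0.3420 = 0.7335
α = arctan(0.7335) = 36.26°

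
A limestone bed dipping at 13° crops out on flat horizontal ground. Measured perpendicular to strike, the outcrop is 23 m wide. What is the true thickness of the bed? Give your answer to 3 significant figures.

True thickness t = w · sin(dip) = 23 × sin 13°
t = 23 × 0.2250 = 5.174 m

5.17 m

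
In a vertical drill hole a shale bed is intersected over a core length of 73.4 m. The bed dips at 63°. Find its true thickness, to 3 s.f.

33.3 m

True thickness t = h · cos(dip) = 73.4 × cos 63°
t = 73.4 × 0.4540 = 33.323 m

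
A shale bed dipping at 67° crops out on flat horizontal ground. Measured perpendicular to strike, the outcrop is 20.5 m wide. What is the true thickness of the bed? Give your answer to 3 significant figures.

18.9 m

True thickness t = w · sin(dip) = 20.5 × sin 67°
t = 20.5 × 0.9205 = 18.870 m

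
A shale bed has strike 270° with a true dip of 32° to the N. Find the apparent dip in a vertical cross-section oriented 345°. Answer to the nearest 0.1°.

The strike is 270° and the section trends 345°; the acute angle between them is β = 75°.
tan(apparent dip) = tan 32° · sin 75° = 0.6036
apparent dip = arctan 0.6036 = 31.11°

31.1°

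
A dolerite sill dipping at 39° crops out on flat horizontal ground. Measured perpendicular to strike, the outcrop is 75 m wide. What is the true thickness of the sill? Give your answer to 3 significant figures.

47.2 m

True thickness t = w · sin(dip) = 75 × sin 39°
t = 75 × 0.6293 = 47.199 m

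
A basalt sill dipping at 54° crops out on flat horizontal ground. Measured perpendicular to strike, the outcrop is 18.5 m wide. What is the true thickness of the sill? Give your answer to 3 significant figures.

15.0 m

True thickness t = w · sin(dip) = 18.5 × sin 54°
t = 18.5 × 0.8090 = 14.967 m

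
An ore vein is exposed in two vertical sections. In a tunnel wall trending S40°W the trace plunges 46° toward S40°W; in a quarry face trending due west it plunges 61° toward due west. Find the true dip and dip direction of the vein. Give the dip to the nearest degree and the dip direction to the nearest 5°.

true dip 61°, dip direction 275°

The two traces are lines in the plane: v₁ = (sin 220°·cos 46°, cos 220°·cos 46°, −sin 46°), v₂ = (sin 270°·cos 61°, cos 270°·cos 61°, −sin 61°).
n = v₁ × v₂ = (-0.465, 0.042, 0.258) (taken with n_z > 0).
tan δ = √(n_x²+n_y²)/n_z = 0.467/0.258, so δ = 61.1°.
Dip direction = atan2(-0.465, 0.042) = 275° (azimuth of n's horizontal projection).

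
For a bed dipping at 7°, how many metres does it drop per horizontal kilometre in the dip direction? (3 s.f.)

123 m

drop per km = 1000 × tan 7° = 1000 × 0.1228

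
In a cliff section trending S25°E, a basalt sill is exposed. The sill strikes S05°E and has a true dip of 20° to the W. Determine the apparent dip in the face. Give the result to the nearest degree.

7°

Angle between strike (S05°E) and section (S25°E): β = 20°.
tan(apparent dip) = tan 20° · sin 20° = 0.1245
α = arctan(0.1245) = 7.10°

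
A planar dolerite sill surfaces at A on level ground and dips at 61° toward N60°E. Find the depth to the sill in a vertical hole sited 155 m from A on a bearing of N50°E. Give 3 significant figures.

275 m

The hole lies 10° from the dip direction, so the down-dip offset is 155 × cos 10° = 152.65 m.
Depth = down-dip offset × tan(dip) = 152.65 × tan 61° = 152.65 × 1.8040
Depth = 275.38 m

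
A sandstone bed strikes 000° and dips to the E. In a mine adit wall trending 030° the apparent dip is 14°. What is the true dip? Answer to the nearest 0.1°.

The section is 30° from the strike.
tan(true dip) = tan 14° / sin 30° = 0.4987
true dip = arctan 0.4987 = 26.50°

26.5°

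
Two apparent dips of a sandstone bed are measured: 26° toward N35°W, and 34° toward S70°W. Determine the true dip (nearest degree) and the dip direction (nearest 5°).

Each apparent-dip line lies in the plane. As unit vectors (x east, y north, z up), v₁ plunges 26°→N35°W and v₂ plunges 34°→S70°W.
The plane normal is n = v₁ × v₂ ∝ (-0.536, 0.053, 0.720).
True dip = arccos(n_z / |n|) = arccos(0.8006) = 36.8°.
The horizontal component of n points toward azimuth atan2(n_x, n_y) = 276°, the dip direction.

true dip 37°, dip direction 275°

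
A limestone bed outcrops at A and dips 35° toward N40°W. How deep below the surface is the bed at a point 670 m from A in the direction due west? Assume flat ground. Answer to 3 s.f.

The hole lies 50° from the dip direction, so the down-dip offset is 670 × cos 50° = 430.67 m.
Depth = down-dip offset × tan(dip) = 430.67 × tan 35° = 430.67 × 0.7002
Depth = 301.56 m

302 m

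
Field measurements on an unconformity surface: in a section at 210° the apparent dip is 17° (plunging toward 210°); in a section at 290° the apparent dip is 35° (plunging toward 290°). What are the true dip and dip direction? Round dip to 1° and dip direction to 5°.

The two traces are lines in the plane: v₁ = (sin 210°·cos 17°, cos 210°·cos 17°, −sin 17°), v₂ = (sin 290°·cos 35°, cos 290°·cos 35°, −sin 35°).
n = v₁ × v₂ = (-0.557, 0.049, 0.771) (taken with n_z > 0).
Dip δ = arctan(|n_h|/n_z) = arctan(0.559/0.771) = 35.9°.
Dip direction = azimuth of (n_x, n_y) = atan2(-0.557, 0.049) = 275°.

true dip 36°, dip direction 275°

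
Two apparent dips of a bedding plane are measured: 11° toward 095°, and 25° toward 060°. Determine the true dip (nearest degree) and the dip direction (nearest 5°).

The two traces are lines in the plane: v₁ = (sin 95°·cos 11°, cos 95°·cos 11°, −sin 11°), v₂ = (sin 60°·cos 25°, cos 60°·cos 25°, −sin 25°).
n = v₁ × v₂ = (0.123, 0.264, 0.510) (taken with n_z > 0).
Dip δ = arctan(|n_h|/n_z) = arctan(0.291/0.510) = 29.7°.
Dip direction = atan2(0.123, 0.264) = 25° (azimuth of n's horizontal projection).

true dip 30°, dip direction 025°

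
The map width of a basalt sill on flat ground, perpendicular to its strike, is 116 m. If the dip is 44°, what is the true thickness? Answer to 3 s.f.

80.6 m

True thickness t = w · sin(dip) = 116 × sin 44°
t = 116 × 0.6947 = 80.580 m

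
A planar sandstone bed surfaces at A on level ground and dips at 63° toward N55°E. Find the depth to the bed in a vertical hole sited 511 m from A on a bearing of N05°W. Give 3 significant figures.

The hole lies 60° from the dip direction, so the down-dip offset is 511 × cos 60° = 255.50 m.
Depth = down-dip offset × tan(dip) = 255.50 × tan 63° = 255.50 × 1.9626
Depth = 501.45 m

501 m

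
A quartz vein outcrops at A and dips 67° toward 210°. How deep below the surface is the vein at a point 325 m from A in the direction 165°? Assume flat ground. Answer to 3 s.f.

The hole lies 45° from the dip direction, so the down-dip offset is 325 × cos 45° = 229.81 m.
Depth = down-dip offset × tan(dip) = 229.81 × tan 67° = 229.81 × 2.3559
Depth = 541.40 m

541 m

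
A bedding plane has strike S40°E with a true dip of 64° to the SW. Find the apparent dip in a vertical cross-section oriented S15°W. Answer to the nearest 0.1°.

The section lies 55° from the strike.
tan(apparent dip) = tan 64° · sin 55° = 1.6795
α = arctan(1.6795) = 59.23°

59.2°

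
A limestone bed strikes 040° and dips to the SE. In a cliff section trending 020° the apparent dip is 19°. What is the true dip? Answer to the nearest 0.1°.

The section is 20° from the strike.
tan(true dip) = tan 19° / sin 20° = 1.0067
true dip = arctan 1.0067 = 45.19°

45.2°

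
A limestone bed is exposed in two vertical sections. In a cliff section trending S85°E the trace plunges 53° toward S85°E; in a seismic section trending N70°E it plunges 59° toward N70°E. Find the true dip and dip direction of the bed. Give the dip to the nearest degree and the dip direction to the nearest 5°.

true dip 60°, dip direction 055°

Represent each trace as a vector plunging at its apparent dip toward its trend (east-north-up frame): v₁ = (0.600, -0.052, -0.799), v₂ = (0.484, 0.176, -0.857).
The plane normal is n = v₁ × v₂ ∝ (0.186, 0.127, 0.131).
Dip δ = arctan(|n_h|/n_z) = arctan(0.225/0.131) = 59.8°.
The horizontal component of n points toward azimuth atan2(n_x, n_y) = 56°, the dip direction.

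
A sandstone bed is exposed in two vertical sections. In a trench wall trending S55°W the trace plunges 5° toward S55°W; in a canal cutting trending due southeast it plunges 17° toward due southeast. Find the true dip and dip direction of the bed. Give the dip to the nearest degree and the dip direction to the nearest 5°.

The two traces are lines in the plane: v₁ = (sin 235°·cos 5°, cos 235°·cos 5°, −sin 5°), v₂ = (sin 135°·cos 17°, cos 135°·cos 17°, −sin 17°).
n = v₁ × v₂ = (0.108, -0.298, 0.938) (taken with n_z > 0).
Dip δ = arctan(|n_h|/n_z) = arctan(0.317/0.938) = 18.6°.
Dip direction = azimuth of (n_x, n_y) = atan2(0.108, -0.298) = 160°.

true dip 19°, dip direction 160°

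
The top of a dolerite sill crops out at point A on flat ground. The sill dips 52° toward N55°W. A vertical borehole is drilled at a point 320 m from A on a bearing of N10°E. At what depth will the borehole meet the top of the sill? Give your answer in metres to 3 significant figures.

173 m

The hole lies 65° from the dip direction, so the down-dip offset is 320 × cos 65° = 135.24 m.
Depth = down-dip offset × tan(dip) = 135.24 × tan 52° = 135.24 × 1.2799
Depth = 173.10 m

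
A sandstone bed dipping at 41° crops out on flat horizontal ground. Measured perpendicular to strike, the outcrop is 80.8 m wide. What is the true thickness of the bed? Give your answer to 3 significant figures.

53.0 m

True thickness t = w · sin(dip) = 80.8 × sin 41°
t = 80.8 × 0.6561 = 53.010 m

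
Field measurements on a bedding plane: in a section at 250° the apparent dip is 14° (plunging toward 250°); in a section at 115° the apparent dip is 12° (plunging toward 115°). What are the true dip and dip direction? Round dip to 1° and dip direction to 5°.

true dip 31°, dip direction 185°

The two traces are lines in the plane: v₁ = (sin 250°·cos 14°, cos 250°·cos 14°, −sin 14°), v₂ = (sin 115°·cos 12°, cos 115°·cos 12°, −sin 12°).
Cross product v₁ × v₂ gives the pole to the plane: n ∝ (-0.031, -0.404, 0.671).
True dip = arccos(n_z / |n|) = arccos(0.8561) = 31.1°.
Dip direction = atan2(-0.031, -0.404) = 184° (azimuth of n's horizontal projection).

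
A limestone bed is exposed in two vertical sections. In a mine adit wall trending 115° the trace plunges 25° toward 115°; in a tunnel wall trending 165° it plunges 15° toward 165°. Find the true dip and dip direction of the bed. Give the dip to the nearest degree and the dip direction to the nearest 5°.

true dip 25°, dip direction 110°

The two traces are lines in the plane: v₁ = (sin 115°·cos 25°, cos 115°·cos 25°, −sin 25°), v₂ = (sin 165°·cos 15°, cos 165°·cos 15°, −sin 15°).
n = v₁ × v₂ = (0.295, -0.107, 0.671) (taken with n_z > 0).
Dip δ = arctan(|n_h|/n_z) = arctan(0.314/0.671) = 25.1°.
Dip direction = azimuth of (n_x, n_y) = atan2(0.295, -0.107) = 110°.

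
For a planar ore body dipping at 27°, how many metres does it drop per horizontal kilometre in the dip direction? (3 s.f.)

510 m

drop per km = 1000 × tan 27° = 1000 × 0.5095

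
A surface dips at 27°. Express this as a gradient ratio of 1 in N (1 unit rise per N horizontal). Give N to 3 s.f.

1 in 1.96

1 : N means tan θ = 1/N, so N = 1/tan 27° = 1/0.5095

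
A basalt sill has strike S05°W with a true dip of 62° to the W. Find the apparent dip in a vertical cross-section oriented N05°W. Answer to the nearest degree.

18°

The section lies 10° from the strike.
tan α = tan 62° × sin 10° = 1.8807 × 0.1736 = 0.3266
apparent dip = arctan 0.3266 = 18.09°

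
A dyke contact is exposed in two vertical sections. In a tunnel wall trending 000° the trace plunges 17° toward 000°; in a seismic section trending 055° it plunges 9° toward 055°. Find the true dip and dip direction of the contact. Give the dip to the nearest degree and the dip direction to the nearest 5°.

The two traces are lines in the plane: v₁ = (sin 0°·cos 17°, cos 0°·cos 17°, −sin 17°), v₂ = (sin 55°·cos 9°, cos 55°·cos 9°, −sin 9°).
n = v₁ × v₂ = (-0.016, 0.237, 0.774) (taken with n_z > 0).
True dip = arccos(n_z / |n|) = arccos(0.9561) = 17.0°.
Dip direction = azimuth of (n_x, n_y) = atan2(-0.016, 0.237) = 356°.

true dip 17°, dip direction 355°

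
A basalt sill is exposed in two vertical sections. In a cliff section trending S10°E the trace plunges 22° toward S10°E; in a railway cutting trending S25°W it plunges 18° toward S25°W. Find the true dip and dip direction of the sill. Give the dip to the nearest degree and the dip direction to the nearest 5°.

true dip 22°, dip direction 170°

Represent each trace as a vector plunging at its apparent dip toward its trend (east-north-up frame): v₁ = (0.161, -0.913, -0.375), v₂ = (-0.402, -0.862, -0.309).
n = v₁ × v₂ = (0.041, -0.200, 0.506) (taken with n_z > 0).
True dip = arccos(n_z / |n|) = arccos(0.9271) = 22.0°.
The horizontal component of n points toward azimuth atan2(n_x, n_y) = 169°, the dip direction.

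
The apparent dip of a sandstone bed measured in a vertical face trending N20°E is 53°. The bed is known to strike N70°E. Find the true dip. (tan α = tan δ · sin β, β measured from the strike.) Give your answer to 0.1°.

60.0°

The section is 50° from the strike.
tan δ = tan α / sin β = tan 53° / sin 50° = 1.3270 / 0.7660 = 1.7323
δ = arctan(1.7323) = 60.00°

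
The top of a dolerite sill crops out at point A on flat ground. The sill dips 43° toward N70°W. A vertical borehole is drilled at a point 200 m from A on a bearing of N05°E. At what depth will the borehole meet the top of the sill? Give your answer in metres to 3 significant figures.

The hole lies 75° from the dip direction, so the down-dip offset is 200 × cos 75° = 51.76 m.
Depth = down-dip offset × tan(dip) = 51.76 × tan 43° = 51.76 × 0.9325
Depth = 48.27 m

48.3 m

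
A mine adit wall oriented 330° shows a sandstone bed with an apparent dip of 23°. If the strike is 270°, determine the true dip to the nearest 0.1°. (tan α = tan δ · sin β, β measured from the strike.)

β = acute angle between strike 270° and section 330° = 60°.
tan δ = tan α / sin β = tan 23° / sin 60° = 0.4245 / 0.8660 = 0.4901
δ = arctan(0.4901) = 26.11°

26.1°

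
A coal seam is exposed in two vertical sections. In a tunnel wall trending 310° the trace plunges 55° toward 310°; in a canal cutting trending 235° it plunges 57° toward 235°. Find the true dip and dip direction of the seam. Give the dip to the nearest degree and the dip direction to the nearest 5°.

Each apparent-dip line lies in the plane. As unit vectors (x east, y north, z up), v₁ plunges 55°→310° and v₂ plunges 57°→235°.
n = v₁ × v₂ = (-0.565, -0.003, 0.302) (taken with n_z > 0).
True dip = arccos(n_z / |n|) = arccos(0.4710) = 61.9°.
Dip direction = atan2(-0.565, -0.003) = 270° (azimuth of n's horizontal projection).

true dip 62°, dip direction 270°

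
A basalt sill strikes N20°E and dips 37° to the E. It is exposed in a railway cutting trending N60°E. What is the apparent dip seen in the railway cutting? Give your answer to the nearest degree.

Angle between strike (N20°E) and section (N60°E): β = 40°.
tan(apparent dip) = tan 37° · sin 40° = 0.4844
α = arctan(0.4844) = 25.84°

26°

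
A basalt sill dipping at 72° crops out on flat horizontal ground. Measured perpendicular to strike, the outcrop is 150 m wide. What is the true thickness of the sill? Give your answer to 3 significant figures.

True thickness t = w · sin(dip) = 150 × sin 72°
t = 150 × 0.9511 = 142.658 m

143 m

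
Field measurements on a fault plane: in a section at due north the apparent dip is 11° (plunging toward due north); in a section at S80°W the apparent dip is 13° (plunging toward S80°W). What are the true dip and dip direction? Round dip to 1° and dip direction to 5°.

true dip 18°, dip direction 305°

Each apparent-dip line lies in the plane. As unit vectors (x east, y north, z up), v₁ plunges 11°→due north and v₂ plunges 13°→S80°W.
n = v₁ × v₂ = (-0.253, 0.183, 0.942) (taken with n_z > 0).
Dip δ = arctan(|n_h|/n_z) = arctan(0.312/0.942) = 18.3°.
Dip direction = azimuth of (n_x, n_y) = atan2(-0.253, 0.183) = 306°.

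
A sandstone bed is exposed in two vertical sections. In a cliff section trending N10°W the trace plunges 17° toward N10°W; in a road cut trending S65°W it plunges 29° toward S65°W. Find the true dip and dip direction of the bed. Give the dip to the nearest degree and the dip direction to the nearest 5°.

Represent each trace as a vector plunging at its apparent dip toward its trend (east-north-up frame): v₁ = (-0.166, 0.942, -0.292), v₂ = (-0.793, -0.370, -0.485).
n = v₁ × v₂ = (-0.565, 0.151, 0.808) (taken with n_z > 0).
Dip δ = arctan(|n_h|/n_z) = arctan(0.585/0.808) = 35.9°.
Dip direction = azimuth of (n_x, n_y) = atan2(-0.565, 0.151) = 285°.

true dip 36°, dip direction 285°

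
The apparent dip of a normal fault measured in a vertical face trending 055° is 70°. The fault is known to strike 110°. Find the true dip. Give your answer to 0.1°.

The section is 55° from the strike.
tan δ = tan α / sin β = tan 70° / sin 55° = 2.7475 / 0.8192 = 3.3541
true dip = arctan 3.3541 = 73.40°

73.4°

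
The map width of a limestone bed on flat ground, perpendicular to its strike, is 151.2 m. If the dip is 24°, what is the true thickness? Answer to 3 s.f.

61.5 m

True thickness t = w · sin(dip) = 151.2 × sin 24°
t = 151.2 × 0.4067 = 61.499 m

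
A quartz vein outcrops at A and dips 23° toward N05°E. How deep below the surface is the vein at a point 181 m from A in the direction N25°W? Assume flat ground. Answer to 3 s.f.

The hole lies 30° from the dip direction, so the down-dip offset is 181 × cos 30° = 156.75 m.
Depth = down-dip offset × tan(dip) = 156.75 × tan 23° = 156.75 × 0.4245
Depth = 66.54 m

66.5 m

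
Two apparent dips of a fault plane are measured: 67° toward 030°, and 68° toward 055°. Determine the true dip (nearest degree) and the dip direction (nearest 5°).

true dip 68°, dip direction 050°

The two traces are lines in the plane: v₁ = (sin 30°·cos 67°, cos 30°·cos 67°, −sin 67°), v₂ = (sin 55°·cos 68°, cos 55°·cos 68°, −sin 68°).
The plane normal is n = v₁ × v₂ ∝ (0.116, 0.101, 0.062).
tan δ = √(n_x²+n_y²)/n_z = 0.154/0.062, so δ = 68.1°.
Dip direction = atan2(0.116, 0.101) = 49° (azimuth of n's horizontal projection).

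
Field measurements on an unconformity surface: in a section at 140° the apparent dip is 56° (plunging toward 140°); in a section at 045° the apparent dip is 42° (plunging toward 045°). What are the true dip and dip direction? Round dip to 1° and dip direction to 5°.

Represent each trace as a vector plunging at its apparent dip toward its trend (east-north-up frame): v₁ = (0.359, -0.428, -0.829), v₂ = (0.525, 0.525, -0.669).
Cross product v₁ × v₂ gives the pole to the plane: n ∝ (0.722, -0.195, 0.414).
tan δ = √(n_x²+n_y²)/n_z = 0.748/0.414, so δ = 61.0°.
The horizontal component of n points toward azimuth atan2(n_x, n_y) = 105°, the dip direction.

true dip 61°, dip direction 105°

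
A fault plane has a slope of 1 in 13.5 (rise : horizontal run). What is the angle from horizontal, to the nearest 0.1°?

tan θ = 1/13.5 = 0.0741
θ = arctan(0.0741) = 4.24°

4.2°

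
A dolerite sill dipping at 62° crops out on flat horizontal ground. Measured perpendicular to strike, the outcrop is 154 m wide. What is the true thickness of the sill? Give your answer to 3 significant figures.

True thickness t = w · sin(dip) = 154 × sin 62°
t = 154 × 0.8829 = 135.974 m

136 m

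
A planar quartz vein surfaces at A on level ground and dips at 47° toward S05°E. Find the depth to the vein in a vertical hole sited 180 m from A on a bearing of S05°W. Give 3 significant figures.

190 m

The hole lies 10° from the dip direction, so the down-dip offset is 180 × cos 10° = 177.27 m.
Depth = down-dip offset × tan(dip) = 177.27 × tan 47° = 177.27 × 1.0724
Depth = 190.09 m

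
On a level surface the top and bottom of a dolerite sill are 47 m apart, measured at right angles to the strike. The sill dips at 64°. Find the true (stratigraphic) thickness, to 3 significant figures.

True thickness t = w · sin(dip) = 47 × sin 64°
t = 47 × 0.8988 = 42.243 m

42.2 m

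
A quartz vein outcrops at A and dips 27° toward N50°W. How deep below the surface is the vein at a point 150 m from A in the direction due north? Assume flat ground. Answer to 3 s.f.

The hole lies 50° from the dip direction, so the down-dip offset is 150 × cos 50° = 96.42 m.
Depth = down-dip offset × tan(dip) = 96.42 × tan 27° = 96.42 × 0.5095
Depth = 49.13 m

49.1 m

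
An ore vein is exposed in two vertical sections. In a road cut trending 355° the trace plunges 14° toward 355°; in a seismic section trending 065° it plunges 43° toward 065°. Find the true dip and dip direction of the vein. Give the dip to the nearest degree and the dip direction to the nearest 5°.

The two traces are lines in the plane: v₁ = (sin 355°·cos 14°, cos 355°·cos 14°, −sin 14°), v₂ = (sin 65°·cos 43°, cos 65°·cos 43°, −sin 43°).
Cross product v₁ × v₂ gives the pole to the plane: n ∝ (0.584, 0.218, 0.667).
True dip = arccos(n_z / |n|) = arccos(0.7303) = 43.1°.
Dip direction = atan2(0.584, 0.218) = 70° (azimuth of n's horizontal projection).

true dip 43°, dip direction 070°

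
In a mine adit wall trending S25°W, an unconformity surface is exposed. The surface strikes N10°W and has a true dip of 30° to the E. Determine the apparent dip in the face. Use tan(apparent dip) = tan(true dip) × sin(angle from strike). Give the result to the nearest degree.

18°

Angle between strike (N10°W) and section (S25°W): β = 35°.
tan(apparent dip) = tan 30° · sin 35° = 0.3312
apparent dip = arctan 0.3312 = 18.32°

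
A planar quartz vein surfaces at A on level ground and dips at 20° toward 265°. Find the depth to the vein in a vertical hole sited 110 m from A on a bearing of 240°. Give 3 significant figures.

36.3 m

The hole lies 25° from the dip direction, so the down-dip offset is 110 × cos 25° = 99.69 m.
Depth = down-dip offset × tan(dip) = 99.69 × tan 20° = 99.69 × 0.3640
Depth = 36.29 m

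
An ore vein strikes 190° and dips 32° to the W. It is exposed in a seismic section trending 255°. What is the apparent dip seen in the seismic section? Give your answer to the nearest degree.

30°

The section lies 65° from the strike.
tan α = tan 32° × sin 65° = 0.6249 × 0.9063 = 0.5663
α = arctan(0.5663) = 29.52°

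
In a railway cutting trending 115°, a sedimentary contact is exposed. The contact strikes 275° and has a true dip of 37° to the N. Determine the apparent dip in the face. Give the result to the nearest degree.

14°

The strike is 275° and the section trends 115°; the acute angle between them is β = 20°.
tan(apparent dip) = tan 37° · sin 20° = 0.2577
α = arctan(0.2577) = 14.45°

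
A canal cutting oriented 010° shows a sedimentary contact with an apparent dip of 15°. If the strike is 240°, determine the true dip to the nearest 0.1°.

19.3°

The section is 50° from the strike.
tan(true dip) = tan 15° / sin 50° = 0.3498
δ = arctan(0.3498) = 19.28°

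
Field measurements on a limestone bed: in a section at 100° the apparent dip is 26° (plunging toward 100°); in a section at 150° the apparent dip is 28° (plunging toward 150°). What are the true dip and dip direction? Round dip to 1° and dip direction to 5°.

Each apparent-dip line lies in the plane. As unit vectors (x east, y north, z up), v₁ plunges 26°→100° and v₂ plunges 28°→150°.
The plane normal is n = v₁ × v₂ ∝ (0.262, -0.222, 0.608).
tan δ = √(n_x²+n_y²)/n_z = 0.343/0.608, so δ = 29.5°.
Dip direction = azimuth of (n_x, n_y) = atan2(0.262, -0.222) = 130°.

true dip 29°, dip direction 130°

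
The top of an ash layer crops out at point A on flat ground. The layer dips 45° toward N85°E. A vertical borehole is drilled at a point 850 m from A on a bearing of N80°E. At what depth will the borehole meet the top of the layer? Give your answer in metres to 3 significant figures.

The hole lies 5° from the dip direction, so the down-dip offset is 850 × cos 5° = 846.77 m.
Depth = down-dip offset × tan(dip) = 846.77 × tan 45° = 846.77 × 1.0000
Depth = 846.77 m

847 m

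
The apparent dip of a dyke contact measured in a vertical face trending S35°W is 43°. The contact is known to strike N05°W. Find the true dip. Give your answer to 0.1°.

The section is 40° from the strike.
tan(true dip) = tan 43° / sin 40° = 1.4507
δ = arctan(1.4507) = 55.42°

55.4°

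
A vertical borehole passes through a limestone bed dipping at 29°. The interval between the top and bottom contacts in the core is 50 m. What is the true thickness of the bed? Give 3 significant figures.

True thickness t = h · cos(dip) = 50 × cos 29°
t = 50 × 0.8746 = 43.731 m

43.7 m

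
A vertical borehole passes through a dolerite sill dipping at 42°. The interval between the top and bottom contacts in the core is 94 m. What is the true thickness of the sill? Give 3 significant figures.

True thickness t = h · cos(dip) = 94 × cos 42°
t = 94 × 0.7431 = 69.856 m

69.9 m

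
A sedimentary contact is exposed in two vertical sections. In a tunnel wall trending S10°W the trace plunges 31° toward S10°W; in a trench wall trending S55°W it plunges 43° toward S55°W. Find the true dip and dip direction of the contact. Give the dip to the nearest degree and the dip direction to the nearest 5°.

true dip 43°, dip direction 240°

The two traces are lines in the plane: v₁ = (sin 190°·cos 31°, cos 190°·cos 31°, −sin 31°), v₂ = (sin 235°·cos 43°, cos 235°·cos 43°, −sin 43°).
The plane normal is n = v₁ × v₂ ∝ (-0.360, -0.207, 0.443).
tan δ = √(n_x²+n_y²)/n_z = 0.415/0.443, so δ = 43.1°.
Dip direction = azimuth of (n_x, n_y) = atan2(-0.360, -0.207) = 240°.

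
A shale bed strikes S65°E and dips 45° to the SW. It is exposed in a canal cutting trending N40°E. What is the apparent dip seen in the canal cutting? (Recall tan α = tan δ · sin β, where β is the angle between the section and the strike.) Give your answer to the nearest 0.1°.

The strike is S65°E and the section trends N40°E; the acute angle between them is β = 75°.
tan(apparent dip) = tan 45° · sin 75° = 0.9659
α = arctan(0.9659) = 44.01°

44.0°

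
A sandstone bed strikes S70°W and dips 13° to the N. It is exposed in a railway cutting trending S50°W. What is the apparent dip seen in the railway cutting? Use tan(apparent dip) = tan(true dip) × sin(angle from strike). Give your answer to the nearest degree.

5°

The section lies 20° from the strike.
tan α = tan 13° × sin 20° = 0.2309 × 0.3420 = 0.0790
α = arctan(0.0790) = 4.51°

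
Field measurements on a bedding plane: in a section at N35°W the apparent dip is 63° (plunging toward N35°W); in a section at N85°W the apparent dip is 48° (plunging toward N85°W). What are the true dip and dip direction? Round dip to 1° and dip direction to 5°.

Represent each trace as a vector plunging at its apparent dip toward its trend (east-north-up frame): v₁ = (-0.260, 0.372, -0.891), v₂ = (-0.667, 0.058, -0.743).
Cross product v₁ × v₂ gives the pole to the plane: n ∝ (-0.224, 0.400, 0.233).
tan δ = √(n_x²+n_y²)/n_z = 0.459/0.233, so δ = 63.1°.
Dip direction = atan2(-0.224, 0.400) = 331° (azimuth of n's horizontal projection).

true dip 63°, dip direction 330°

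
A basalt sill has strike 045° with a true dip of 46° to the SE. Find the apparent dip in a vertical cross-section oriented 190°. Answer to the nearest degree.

Angle between strike (045°) and section (190°): β = 35°.
tan(apparent dip) = tan 46° · sin 35° = 0.5940
α = arctan(0.5940) = 30.71°

31°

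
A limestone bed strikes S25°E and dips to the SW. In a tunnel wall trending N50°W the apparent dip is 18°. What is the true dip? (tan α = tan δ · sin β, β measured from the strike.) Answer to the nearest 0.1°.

The section is 25° from the strike.
tan(true dip) = tan 18° / sin 25° = 0.7688
true dip = arctan 0.7688 = 37.55°

37.6°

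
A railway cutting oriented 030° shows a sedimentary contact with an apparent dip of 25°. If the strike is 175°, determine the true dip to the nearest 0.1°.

39.1°

The section is 35° from the strike.
tan(true dip) = tan 25° / sin 35° = 0.8130
δ = arctan(0.8130) = 39.11°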